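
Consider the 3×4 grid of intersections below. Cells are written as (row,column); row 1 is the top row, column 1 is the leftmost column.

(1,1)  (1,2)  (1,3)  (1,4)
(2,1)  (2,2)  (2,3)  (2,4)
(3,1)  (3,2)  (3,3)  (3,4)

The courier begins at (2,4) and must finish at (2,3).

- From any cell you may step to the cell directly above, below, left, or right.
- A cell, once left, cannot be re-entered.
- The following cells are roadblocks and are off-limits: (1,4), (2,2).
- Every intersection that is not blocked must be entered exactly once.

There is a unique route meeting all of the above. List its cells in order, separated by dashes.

(2,4) - (3,4) - (3,3) - (3,2) - (3,1) - (2,1) - (1,1) - (1,2) - (1,3) - (2,3)

Need to visit all 10 open cells exactly once, starting at (2,4) and ending at (2,3).
Cell (2,1) has only two open neighbours ((1,1) and (3,1)), so the path must pass straight through it: one of those is the cell it's entered from and the other is where it exits.
Route from (2,4): down 1 to (3,4), left 3 to (3,1), up 2 to (1,1), right 2 to (1,3), down 1 to (2,3) — 9 moves in all.
Check: all 10 open cells covered.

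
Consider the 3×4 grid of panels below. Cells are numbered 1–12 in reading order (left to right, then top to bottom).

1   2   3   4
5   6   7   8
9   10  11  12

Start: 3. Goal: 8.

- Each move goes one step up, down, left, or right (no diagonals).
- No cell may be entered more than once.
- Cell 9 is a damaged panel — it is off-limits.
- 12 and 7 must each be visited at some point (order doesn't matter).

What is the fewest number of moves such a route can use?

Any route passes through 12 and 7 in some order between 3 and 8. Summing Manhattan distances along each leg and taking the cheapest ordering (3 → 7 → 12 → 8) gives a lower bound of 1 + 2 + 1 = 4 moves.
A route of 4 moves achieves this: 3 → 7 → 11 → 12 → 8.
Since 4 matches the lower bound, it is optimal.

4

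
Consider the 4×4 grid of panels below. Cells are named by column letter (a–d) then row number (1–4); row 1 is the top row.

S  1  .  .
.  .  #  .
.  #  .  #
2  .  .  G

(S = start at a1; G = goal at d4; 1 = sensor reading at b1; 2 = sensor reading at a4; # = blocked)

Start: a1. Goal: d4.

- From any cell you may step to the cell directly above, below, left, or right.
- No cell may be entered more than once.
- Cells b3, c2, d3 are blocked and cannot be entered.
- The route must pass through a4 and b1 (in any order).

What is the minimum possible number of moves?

8

Any route passes through a4 and b1 in some order between a1 and d4. Summing Manhattan distances along each leg and taking the cheapest ordering (a1 → b1 → a4 → d4) gives a lower bound of 1 + 4 + 3 = 8 moves.
A route of 8 moves achieves this: a1 → b1 → b2 → a2 → a3 → a4 → b4 → c4 → d4.
Since 8 matches the lower bound, it is optimal.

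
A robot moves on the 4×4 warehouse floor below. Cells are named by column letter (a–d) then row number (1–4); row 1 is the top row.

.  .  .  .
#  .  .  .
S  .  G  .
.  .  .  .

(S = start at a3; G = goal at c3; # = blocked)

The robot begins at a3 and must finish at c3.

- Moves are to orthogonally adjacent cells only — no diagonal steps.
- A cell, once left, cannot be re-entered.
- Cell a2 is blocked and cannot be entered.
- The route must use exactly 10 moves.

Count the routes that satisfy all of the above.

11

Need simple routes of exactly 10 moves from a3 to c3 (Manhattan distance 2, so 4 moves are spent on a detour and 4 undoing it).
Branch systematically from the start, pruning whenever the remaining move budget drops below the Manhattan distance to c3 or differs from it in parity. Grouping the completions by first move — via a4: 7; via b3: 4 — and summing: 7 + 4 = 11.
That gives 11 routes.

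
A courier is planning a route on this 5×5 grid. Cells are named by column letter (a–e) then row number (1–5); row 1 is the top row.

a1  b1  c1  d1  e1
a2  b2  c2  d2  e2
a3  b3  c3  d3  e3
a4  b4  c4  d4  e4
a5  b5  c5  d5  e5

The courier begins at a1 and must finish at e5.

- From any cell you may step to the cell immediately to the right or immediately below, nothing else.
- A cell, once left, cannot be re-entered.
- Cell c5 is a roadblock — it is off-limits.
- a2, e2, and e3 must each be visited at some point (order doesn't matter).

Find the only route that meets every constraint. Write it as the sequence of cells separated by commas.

Moves only go right or down, so the column and row indices never decrease.
Route from a1: down 1 to a2, right 4 to e2, down 3 to e5 — 8 moves in all.
Check: all required cells visited.

a1, a2, b2, c2, d2, e2, e3, e4, e5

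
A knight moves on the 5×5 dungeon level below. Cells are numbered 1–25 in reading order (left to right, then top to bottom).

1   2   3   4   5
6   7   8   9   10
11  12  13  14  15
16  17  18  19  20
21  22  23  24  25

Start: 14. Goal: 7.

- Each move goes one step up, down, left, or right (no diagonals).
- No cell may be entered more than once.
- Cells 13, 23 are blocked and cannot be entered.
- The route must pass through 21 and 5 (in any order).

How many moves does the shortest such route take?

15

Any route passes through 21 and 5 in some order between 14 and 7. Summing Manhattan distances along each leg and taking the cheapest ordering (14 → 5 → 21 → 7) gives a lower bound of 3 + 8 + 4 = 15 moves.
A route of 15 moves achieves this: 14 → 9 → 4 → 5 → 10 → 15 → 20 → 19 → 18 → 17 → 22 → 21 → 16 → 11 → 6 → 7.
Since 15 matches the lower bound, it is optimal.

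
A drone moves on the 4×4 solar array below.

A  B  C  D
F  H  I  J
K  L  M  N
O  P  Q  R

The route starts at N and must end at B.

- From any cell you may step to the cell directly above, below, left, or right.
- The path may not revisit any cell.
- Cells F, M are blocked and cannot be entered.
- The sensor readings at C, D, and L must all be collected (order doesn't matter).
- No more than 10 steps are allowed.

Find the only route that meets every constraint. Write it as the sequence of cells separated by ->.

Any route must reach C, D, and L and still end at B within 10 moves, so the order of the required stops is forced.
Route from N: down 1 to R, left 2 to P, up 2 to H, right 2 to J, up 1 to D, left 2 to B — 10 moves in all.
Check: all required cells visited; 10 ≤ 10 moves.

N -> R -> Q -> P -> L -> H -> I -> J -> D -> C -> B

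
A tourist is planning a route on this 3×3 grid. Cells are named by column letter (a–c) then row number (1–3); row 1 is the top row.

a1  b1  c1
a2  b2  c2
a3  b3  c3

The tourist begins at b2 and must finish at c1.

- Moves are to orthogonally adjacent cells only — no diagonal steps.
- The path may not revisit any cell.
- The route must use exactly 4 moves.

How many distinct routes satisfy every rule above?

2

Need simple routes of exactly 4 moves from b2 to c1 (Manhattan distance 2, so 1 moves are spent on a detour and 1 undoing it).
Enumerating: b2 b3 c3 c2 c1 | b2 a2 a1 b1 c1.
That gives 2 routes.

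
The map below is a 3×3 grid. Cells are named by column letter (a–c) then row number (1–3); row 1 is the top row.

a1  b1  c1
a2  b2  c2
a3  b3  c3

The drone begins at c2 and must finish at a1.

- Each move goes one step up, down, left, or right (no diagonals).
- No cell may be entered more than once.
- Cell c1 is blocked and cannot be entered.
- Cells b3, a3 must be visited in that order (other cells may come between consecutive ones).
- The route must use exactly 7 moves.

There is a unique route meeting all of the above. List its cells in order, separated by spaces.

c2 c3 b3 a3 a2 b2 b1 a1

The waypoints must appear in the order b3, a3, with no cell reused.
Route from c2: down 1 to c3, left 2 to a3, up 1 to a2, right 1 to b2, up 1 to b1, left 1 to a1 — 7 moves in all.
Check: order respected (b3 at step 2, a3 at step 3); 7 moves as required.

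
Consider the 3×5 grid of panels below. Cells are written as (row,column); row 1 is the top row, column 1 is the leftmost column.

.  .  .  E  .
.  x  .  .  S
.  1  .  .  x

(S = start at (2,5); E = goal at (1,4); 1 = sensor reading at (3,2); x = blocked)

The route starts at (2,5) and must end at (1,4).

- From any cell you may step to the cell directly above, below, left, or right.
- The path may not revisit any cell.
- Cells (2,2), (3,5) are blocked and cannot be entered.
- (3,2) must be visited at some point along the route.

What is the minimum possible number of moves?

10

Any route passes through (3,2) somewhere between (2,5) and (1,4). Summing Manhattan distances along the two legs ((2,5) → (3,2) → (1,4)) gives a lower bound of 4 + 4 = 8 moves.
The shortest route satisfying every rule uses 10 moves: (2,5) → (2,4) → (3,4) → (3,3) → (3,2) → (3,1) → (2,1) → (1,1) → (1,2) → (1,3) → (1,4).
The no-revisit rule (legs can't share cells) pushes the minimum above the 8-move bound; an exhaustive check rules out every length from 8 to 9, leaving 10 as the minimum.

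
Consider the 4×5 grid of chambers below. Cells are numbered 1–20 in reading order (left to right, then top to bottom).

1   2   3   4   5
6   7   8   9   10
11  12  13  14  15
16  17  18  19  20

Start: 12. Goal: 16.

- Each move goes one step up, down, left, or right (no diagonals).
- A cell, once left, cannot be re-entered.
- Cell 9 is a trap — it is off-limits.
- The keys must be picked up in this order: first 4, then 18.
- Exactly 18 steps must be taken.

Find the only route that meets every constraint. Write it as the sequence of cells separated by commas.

The waypoints must appear in the order 4, 18, with no cell reused.
Route from 12: left 1 to 11, up 2 to 1, right 1 to 2, down 1 to 7, right 1 to 8, up 1 to 3, right 2 to 5, down 3 to 20, left 1 to 19, up 1 to 14, left 1 to 13, down 1 to 18, left 2 to 16 — 18 moves in all.
Check: order respected (4 at step 8, 18 at step 16); 18 moves as required.

12, 11, 6, 1, 2, 7, 8, 3, 4, 5, 10, 15, 20, 19, 14, 13, 18, 17, 16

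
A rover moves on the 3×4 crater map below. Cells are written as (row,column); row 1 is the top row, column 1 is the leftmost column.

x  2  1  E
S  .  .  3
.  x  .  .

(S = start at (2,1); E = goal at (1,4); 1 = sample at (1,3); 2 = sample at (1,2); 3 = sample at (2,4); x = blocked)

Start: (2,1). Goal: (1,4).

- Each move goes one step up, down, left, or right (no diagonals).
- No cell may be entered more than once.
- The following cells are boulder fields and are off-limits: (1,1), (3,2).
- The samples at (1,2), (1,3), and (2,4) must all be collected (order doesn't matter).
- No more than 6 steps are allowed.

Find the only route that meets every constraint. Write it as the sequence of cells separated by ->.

The budget equals the shortest possible length, so every move has to be on a shortest route through the required cells.
Route from (2,1): right to (2,2), up to (1,2), right to (1,3), down to (2,3), right to (2,4), up to (1,4) — 6 moves in all.
Check: all required cells visited; 6 ≤ 6 moves.

(2,1) -> (2,2) -> (1,2) -> (1,3) -> (2,3) -> (2,4) -> (1,4)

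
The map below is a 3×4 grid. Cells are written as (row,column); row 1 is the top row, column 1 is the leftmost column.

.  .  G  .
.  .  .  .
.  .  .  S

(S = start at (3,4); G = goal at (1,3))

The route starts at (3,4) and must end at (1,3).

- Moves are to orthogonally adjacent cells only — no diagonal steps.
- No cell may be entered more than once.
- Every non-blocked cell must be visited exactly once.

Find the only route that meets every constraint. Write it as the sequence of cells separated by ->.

(3,4) -> (3,3) -> (3,2) -> (3,1) -> (2,1) -> (1,1) -> (1,2) -> (2,2) -> (2,3) -> (2,4) -> (1,4) -> (1,3)

Need to visit all 12 open cells exactly once, starting at (3,4) and ending at (1,3).
Cell (1,1) has only two open neighbours ((2,1) and (1,2)), so the path must pass straight through it: one of those is the cell it's entered from and the other is where it exits.
Route from (3,4): left 3 to (3,1), up 2 to (1,1), right 1 to (1,2), down 1 to (2,2), right 2 to (2,4), up 1 to (1,4), left 1 to (1,3) — 11 moves in all.
Check: all 12 open cells covered.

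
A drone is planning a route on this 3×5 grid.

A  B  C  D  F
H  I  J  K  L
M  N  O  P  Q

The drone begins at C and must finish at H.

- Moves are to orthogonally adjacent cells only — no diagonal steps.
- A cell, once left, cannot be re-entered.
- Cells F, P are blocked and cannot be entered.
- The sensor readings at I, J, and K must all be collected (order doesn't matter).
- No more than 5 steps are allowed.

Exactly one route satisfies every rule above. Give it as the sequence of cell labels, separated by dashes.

The 5-move cap with required stops at I, J, K leaves no slack for detours.
Route from C: right 1 to D, down 1 to K, left 3 to H — 5 moves in all.
Check: all required cells visited; 5 ≤ 5 moves.

C - D - K - J - I - H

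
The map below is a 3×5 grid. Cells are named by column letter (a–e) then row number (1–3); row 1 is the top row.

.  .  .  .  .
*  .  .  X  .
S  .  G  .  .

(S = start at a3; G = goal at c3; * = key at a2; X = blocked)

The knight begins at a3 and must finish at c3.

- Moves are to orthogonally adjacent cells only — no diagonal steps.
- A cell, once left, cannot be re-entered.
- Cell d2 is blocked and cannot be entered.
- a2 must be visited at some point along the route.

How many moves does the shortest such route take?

4

Any route passes through a2 somewhere between a3 and c3. Summing Manhattan distances along the two legs (a3 → a2 → c3) gives a lower bound of 1 + 3 = 4 moves.
A route of 4 moves achieves this: a3 → a2 → b2 → b3 → c3.
Since 4 matches the lower bound, it is optimal.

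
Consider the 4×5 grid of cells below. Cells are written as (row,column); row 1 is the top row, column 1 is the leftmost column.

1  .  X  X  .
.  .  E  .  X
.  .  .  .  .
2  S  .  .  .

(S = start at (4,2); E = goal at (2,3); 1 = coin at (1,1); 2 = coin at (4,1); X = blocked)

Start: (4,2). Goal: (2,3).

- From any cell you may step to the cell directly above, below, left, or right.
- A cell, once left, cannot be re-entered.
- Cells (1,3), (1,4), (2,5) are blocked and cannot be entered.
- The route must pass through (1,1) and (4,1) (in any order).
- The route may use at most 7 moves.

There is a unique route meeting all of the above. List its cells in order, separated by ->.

The budget equals the shortest possible length, so every move has to be on a shortest route through the required cells.
Route from (4,2): left 1 to (4,1), up 3 to (1,1), right 1 to (1,2), down 1 to (2,2), right 1 to (2,3) — 7 moves in all.
Check: all required cells visited; 7 ≤ 7 moves.

(4,2) -> (4,1) -> (3,1) -> (2,1) -> (1,1) -> (1,2) -> (2,2) -> (2,3)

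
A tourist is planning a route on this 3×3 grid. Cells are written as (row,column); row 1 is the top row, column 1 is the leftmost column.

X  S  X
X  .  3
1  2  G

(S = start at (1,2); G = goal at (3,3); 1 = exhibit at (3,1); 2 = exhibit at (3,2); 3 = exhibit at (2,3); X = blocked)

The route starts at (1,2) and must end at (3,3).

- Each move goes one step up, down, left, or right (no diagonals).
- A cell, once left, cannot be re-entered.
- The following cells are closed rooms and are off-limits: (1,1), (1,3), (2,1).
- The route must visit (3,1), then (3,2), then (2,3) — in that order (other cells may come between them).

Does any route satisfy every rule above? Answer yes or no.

no

(3,1) must be visited but has only one open neighbour ((3,2)), and it is neither the start nor the goal — the route would have to enter and leave through (3,2), re-entering it.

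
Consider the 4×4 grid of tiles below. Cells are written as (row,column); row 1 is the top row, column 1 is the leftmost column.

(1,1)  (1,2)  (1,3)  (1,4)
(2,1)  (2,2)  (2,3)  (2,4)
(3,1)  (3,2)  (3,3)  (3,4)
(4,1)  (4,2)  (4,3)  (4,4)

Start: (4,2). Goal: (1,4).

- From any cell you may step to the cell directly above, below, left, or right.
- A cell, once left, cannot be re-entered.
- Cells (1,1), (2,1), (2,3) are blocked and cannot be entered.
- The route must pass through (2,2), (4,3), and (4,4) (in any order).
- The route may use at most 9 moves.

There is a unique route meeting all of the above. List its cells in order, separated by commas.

The 9-move cap with required stops at (2,2), (4,3), (4,4) leaves no slack for detours.
Route from (4,2): 2× right (reaching (4,4)), up to (3,4), 2× left (reaching (3,2)), 2× up (reaching (1,2)), 2× right (reaching (1,4)) — 9 moves in all.
Check: all required cells visited; 9 ≤ 9 moves.

(4,2), (4,3), (4,4), (3,4), (3,3), (3,2), (2,2), (1,2), (1,3), (1,4)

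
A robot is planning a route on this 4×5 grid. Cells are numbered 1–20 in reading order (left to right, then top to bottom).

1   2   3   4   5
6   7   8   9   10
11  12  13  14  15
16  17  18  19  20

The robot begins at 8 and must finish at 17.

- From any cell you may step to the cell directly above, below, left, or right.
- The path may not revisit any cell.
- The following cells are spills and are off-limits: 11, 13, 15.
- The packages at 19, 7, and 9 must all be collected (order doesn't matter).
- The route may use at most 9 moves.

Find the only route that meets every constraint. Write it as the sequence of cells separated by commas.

8, 7, 2, 3, 4, 9, 14, 19, 18, 17

Any route must reach 19, 7, and 9 and still end at 17 within 9 moves, so the order of the required stops is forced.
Route from 8: left to 7, up to 2, 2× right (reaching 4), 3× down (reaching 19), 2× left (reaching 17) — 9 moves in all.
Check: all required cells visited; 9 ≤ 9 moves.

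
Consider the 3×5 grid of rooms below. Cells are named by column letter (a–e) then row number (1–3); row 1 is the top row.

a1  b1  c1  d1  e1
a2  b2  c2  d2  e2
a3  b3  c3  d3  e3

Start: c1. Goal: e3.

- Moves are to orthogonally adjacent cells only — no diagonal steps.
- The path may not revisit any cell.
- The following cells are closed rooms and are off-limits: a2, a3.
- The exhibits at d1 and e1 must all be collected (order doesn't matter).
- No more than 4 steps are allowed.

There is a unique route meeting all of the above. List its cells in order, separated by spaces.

The budget equals the shortest possible length, so every move has to be on a shortest route through the required cells.
Route from c1: 2× right (reaching e1), 2× down (reaching e3) — 4 moves in all.
Check: all required cells visited; 4 ≤ 4 moves.

c1 d1 e1 e2 e3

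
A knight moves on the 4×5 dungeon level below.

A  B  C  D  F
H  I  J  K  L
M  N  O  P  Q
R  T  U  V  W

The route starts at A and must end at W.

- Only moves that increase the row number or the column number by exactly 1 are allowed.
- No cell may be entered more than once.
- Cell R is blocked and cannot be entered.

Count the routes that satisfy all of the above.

34

A right/down-only route from A to W makes exactly 3 down-moves and 4 right-moves in some order.
With no other constraints that would be C(7,3) = 35 routes.
Subtract routes through each blocked cell (inclusion–exclusion for overlaps): − through R: 1 → 34.
That gives 34 routes.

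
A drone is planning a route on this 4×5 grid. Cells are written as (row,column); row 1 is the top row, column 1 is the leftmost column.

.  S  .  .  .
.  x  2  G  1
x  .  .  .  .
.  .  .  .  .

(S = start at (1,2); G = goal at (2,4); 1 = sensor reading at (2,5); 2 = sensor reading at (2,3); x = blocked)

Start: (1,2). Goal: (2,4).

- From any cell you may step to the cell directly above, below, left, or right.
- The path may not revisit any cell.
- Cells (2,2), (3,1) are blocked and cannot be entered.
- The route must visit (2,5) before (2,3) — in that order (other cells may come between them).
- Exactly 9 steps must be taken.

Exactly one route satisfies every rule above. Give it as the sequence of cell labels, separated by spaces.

The waypoints must appear in the order (2,5), (2,3), with no cell reused.
Route from (1,2): right 3 to (1,5), down 2 to (3,5), left 2 to (3,3), up 1 to (2,3), right 1 to (2,4) — 9 moves in all.
Check: order respected (1 at step 4, 2 at step 8); 9 moves as required.

(1,2) (1,3) (1,4) (1,5) (2,5) (3,5) (3,4) (3,3) (2,3) (2,4)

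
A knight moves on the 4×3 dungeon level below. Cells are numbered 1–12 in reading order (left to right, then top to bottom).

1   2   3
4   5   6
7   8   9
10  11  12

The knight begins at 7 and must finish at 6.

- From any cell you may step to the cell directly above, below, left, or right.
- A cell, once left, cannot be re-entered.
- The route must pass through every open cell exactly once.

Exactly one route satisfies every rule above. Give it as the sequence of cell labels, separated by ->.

Need to visit all 12 open cells exactly once, starting at 7 and ending at 6.
Cell 12 has only two open neighbours (9 and 11), so the path must pass straight through it: one of those is the cell it's entered from and the other is where it exits.
Route from 7: down to 10, 2× right (reaching 12), up to 9, left to 8, up to 5, left to 4, up to 1, 2× right (reaching 3), down to 6 — 11 moves in all.
Check: all 12 open cells covered.

7 -> 10 -> 11 -> 12 -> 9 -> 8 -> 5 -> 4 -> 1 -> 2 -> 3 -> 6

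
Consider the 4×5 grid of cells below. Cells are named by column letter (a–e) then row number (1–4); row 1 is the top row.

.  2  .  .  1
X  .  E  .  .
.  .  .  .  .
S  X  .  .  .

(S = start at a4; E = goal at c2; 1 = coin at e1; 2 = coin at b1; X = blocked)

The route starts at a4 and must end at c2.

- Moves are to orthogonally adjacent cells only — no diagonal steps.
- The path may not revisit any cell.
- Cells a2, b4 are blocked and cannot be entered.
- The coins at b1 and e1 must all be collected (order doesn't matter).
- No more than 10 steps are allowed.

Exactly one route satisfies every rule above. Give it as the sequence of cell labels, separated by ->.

Any route must reach b1 and e1 and still end at c2 within 10 moves, so the order of the required stops is forced.
Route from a4: up 1 to a3, right 1 to b3, up 2 to b1, right 3 to e1, down 1 to e2, left 2 to c2 — 10 moves in all.
Check: all required cells visited; 10 ≤ 10 moves.

a4 -> a3 -> b3 -> b2 -> b1 -> c1 -> d1 -> e1 -> e2 -> d2 -> c2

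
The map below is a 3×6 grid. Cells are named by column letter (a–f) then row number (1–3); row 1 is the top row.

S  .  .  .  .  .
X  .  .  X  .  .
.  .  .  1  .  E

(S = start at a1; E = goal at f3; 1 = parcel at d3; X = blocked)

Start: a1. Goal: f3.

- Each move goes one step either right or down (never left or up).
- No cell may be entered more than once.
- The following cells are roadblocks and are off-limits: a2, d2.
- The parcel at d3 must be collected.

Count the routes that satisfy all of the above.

A right/down-only route from a1 to f3 makes exactly 2 down-moves and 5 right-moves in some order.
With no other constraints that would be C(7,2) = 21 routes.
Split at d3 and multiply the segment counts (each segment already excludes blocked cells): a1→d3: 3; d3→f3: 1; product = 3.
That gives 3 routes.

3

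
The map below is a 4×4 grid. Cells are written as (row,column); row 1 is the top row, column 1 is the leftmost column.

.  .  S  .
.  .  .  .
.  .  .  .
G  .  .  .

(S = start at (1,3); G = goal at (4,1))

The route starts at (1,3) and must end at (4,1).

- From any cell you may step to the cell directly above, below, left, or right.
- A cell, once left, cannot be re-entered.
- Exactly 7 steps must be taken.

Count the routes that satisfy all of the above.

28

Need simple routes of exactly 7 moves from (1,3) to (4,1) (Manhattan distance 5, so 1 moves are spent on a detour and 1 undoing it).
Branch systematically from the start, pruning whenever the remaining move budget drops below the Manhattan distance to (4,1) or differs from it in parity. Grouping the completions by first move — via (2,3): 10; via (1,2): 8; via (1,4): 10 — and summing: 10 + 8 + 10 = 28.
That gives 28 routes.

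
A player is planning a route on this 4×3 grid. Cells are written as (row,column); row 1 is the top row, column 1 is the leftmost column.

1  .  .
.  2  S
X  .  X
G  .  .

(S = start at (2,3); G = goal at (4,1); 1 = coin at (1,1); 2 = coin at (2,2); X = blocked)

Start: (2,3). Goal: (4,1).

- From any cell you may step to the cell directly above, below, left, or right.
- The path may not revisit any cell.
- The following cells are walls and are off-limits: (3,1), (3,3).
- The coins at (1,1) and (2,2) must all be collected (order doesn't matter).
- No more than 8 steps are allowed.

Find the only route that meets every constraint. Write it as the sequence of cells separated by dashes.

(2,3) - (1,3) - (1,2) - (1,1) - (2,1) - (2,2) - (3,2) - (4,2) - (4,1)

Any route must reach (1,1) and (2,2) and still end at (4,1) within 8 moves, so the order of the required stops is forced.
Route from (2,3): up 1 to (1,3), left 2 to (1,1), down 1 to (2,1), right 1 to (2,2), down 2 to (4,2), left 1 to (4,1) — 8 moves in all.
Check: all required cells visited; 8 ≤ 8 moves.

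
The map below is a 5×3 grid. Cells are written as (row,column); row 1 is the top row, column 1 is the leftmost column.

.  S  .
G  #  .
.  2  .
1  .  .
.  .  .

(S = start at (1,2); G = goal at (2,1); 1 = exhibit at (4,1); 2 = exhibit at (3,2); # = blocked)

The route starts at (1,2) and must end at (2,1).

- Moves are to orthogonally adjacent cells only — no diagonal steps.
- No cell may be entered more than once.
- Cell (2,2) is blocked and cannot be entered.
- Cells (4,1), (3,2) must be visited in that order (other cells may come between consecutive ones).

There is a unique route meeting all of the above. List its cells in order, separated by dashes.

The waypoints must appear in the order (4,1), (3,2), with no cell reused.
Route from (1,2): right to (1,3), 4× down (reaching (5,3)), 2× left (reaching (5,1)), up to (4,1), right to (4,2), up to (3,2), left to (3,1), up to (2,1) — 12 moves in all.
Check: order respected (1 at step 8, 2 at step 10).

(1,2) - (1,3) - (2,3) - (3,3) - (4,3) - (5,3) - (5,2) - (5,1) - (4,1) - (4,2) - (3,2) - (3,1) - (2,1)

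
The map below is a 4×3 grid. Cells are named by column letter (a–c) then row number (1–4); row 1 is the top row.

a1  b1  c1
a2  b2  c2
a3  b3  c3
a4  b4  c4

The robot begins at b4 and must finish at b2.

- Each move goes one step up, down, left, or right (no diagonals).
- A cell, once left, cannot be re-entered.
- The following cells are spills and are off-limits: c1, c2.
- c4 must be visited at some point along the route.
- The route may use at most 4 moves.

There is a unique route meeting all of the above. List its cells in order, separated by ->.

b4 -> c4 -> c3 -> b3 -> b2

The 4-move cap with required stops at c4 leaves no slack for detours.
Route from b4: right to c4, up to c3, left to b3, up to b2 — 4 moves in all.
Check: all required cells visited; 4 ≤ 4 moves.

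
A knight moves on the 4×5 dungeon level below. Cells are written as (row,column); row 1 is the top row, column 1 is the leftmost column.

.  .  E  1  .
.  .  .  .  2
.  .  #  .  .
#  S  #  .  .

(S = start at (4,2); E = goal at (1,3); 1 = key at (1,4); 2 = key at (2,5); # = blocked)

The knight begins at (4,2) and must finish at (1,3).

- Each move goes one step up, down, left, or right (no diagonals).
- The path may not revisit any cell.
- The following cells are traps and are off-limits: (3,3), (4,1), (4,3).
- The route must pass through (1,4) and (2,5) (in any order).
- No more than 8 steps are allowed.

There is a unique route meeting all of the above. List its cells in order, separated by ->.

The budget equals the shortest possible length, so every move has to be on a shortest route through the required cells.
Route from (4,2): up 2 to (2,2), right 3 to (2,5), up 1 to (1,5), left 2 to (1,3) — 8 moves in all.
Check: all required cells visited; 8 ≤ 8 moves.

(4,2) -> (3,2) -> (2,2) -> (2,3) -> (2,4) -> (2,5) -> (1,5) -> (1,4) -> (1,3)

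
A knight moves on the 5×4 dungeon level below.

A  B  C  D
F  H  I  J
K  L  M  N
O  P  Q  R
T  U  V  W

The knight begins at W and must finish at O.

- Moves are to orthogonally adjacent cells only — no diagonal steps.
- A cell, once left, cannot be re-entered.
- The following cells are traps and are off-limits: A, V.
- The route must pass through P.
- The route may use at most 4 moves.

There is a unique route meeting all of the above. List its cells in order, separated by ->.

The budget equals the shortest possible length, so every move has to be on a shortest route through the required cells.
Route from W: up 1 to R, left 3 to O — 4 moves in all.
Check: all required cells visited; 4 ≤ 4 moves.

W -> R -> Q -> P -> O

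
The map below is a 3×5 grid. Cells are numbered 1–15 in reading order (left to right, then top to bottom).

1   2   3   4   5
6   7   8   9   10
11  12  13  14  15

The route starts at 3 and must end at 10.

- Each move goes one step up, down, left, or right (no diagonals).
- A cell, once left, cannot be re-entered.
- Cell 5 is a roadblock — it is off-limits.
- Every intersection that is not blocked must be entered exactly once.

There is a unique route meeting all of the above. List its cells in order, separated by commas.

3, 4, 9, 8, 7, 2, 1, 6, 11, 12, 13, 14, 15, 10

Need to visit all 14 open cells exactly once, starting at 3 and ending at 10.
Route from 3: right 1 to 4, down 1 to 9, left 2 to 7, up 1 to 2, left 1 to 1, down 2 to 11, right 4 to 15, up 1 to 10 — 13 moves in all.
Check: all 14 open cells covered.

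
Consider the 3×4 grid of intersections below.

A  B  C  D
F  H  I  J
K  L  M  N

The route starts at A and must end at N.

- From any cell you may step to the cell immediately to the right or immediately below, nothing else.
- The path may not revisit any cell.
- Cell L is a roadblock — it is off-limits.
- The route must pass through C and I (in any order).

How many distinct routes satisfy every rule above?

2

A right/down-only route from A to N makes exactly 2 down-moves and 3 right-moves in some order.
With no other constraints that would be C(5,2) = 10 routes.
A monotone route can only reach the required cells in the order C, I, so split there and multiply the segment counts (each segment already excludes blocked cells): A→C: 1; C→I: 1; I→N: 2; product = 2.
That gives 2 routes.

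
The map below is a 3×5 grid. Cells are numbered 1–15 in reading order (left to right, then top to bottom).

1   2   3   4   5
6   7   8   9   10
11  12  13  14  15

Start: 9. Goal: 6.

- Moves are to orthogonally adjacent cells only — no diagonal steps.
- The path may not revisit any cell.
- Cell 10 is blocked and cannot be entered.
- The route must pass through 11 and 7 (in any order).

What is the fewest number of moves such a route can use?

5

Any route passes through 11 and 7 in some order between 9 and 6. Summing Manhattan distances along each leg and taking the cheapest ordering (9 → 7 → 11 → 6) gives a lower bound of 2 + 2 + 1 = 5 moves.
A route of 5 moves achieves this: 9 → 8 → 7 → 12 → 11 → 6.
Since 5 matches the lower bound, it is optimal.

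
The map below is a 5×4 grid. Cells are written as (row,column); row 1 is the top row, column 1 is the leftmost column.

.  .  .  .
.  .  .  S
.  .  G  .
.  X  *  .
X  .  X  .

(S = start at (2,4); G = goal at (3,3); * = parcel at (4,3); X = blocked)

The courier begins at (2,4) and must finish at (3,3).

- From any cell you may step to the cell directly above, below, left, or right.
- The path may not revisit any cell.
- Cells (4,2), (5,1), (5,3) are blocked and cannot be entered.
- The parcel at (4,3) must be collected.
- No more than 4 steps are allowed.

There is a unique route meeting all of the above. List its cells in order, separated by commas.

The 4-move cap with required stops at (4,3) leaves no slack for detours.
Route from (2,4): down 2 to (4,4), left 1 to (4,3), up 1 to (3,3) — 4 moves in all.
Check: all required cells visited; 4 ≤ 4 moves.

(2,4), (3,4), (4,4), (4,3), (3,3)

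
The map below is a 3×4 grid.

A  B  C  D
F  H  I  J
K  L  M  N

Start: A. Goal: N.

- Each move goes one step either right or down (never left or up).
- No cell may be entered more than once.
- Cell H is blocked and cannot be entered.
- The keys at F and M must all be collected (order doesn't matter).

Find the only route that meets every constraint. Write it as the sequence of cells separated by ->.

Moves only go right or down, so the column and row indices never decrease.
Route from A: down 2 to K, right 3 to N — 5 moves in all.
Check: all required cells visited.

A -> F -> K -> L -> M -> N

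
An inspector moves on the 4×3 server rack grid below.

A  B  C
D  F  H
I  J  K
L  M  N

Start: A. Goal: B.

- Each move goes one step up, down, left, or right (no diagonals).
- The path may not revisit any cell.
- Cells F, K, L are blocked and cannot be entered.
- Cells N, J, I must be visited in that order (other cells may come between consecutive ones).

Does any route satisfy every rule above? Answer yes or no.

no

N must be visited but has only one open neighbour (M), and it is neither the start nor the goal — the route would have to enter and leave through M, re-entering it.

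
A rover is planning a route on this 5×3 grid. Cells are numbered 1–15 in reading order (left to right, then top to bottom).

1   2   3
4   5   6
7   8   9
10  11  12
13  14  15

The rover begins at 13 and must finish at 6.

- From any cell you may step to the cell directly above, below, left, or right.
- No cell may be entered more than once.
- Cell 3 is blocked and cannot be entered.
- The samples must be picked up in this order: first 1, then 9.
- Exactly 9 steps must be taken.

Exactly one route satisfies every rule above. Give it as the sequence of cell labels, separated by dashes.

13 - 10 - 7 - 4 - 1 - 2 - 5 - 8 - 9 - 6

The waypoints must appear in the order 1, 9, with no cell reused.
Route from 13: 4× up (reaching 1), right to 2, 2× down (reaching 8), right to 9, up to 6 — 9 moves in all.
Check: order respected (1 at step 4, 9 at step 8); 9 moves as required.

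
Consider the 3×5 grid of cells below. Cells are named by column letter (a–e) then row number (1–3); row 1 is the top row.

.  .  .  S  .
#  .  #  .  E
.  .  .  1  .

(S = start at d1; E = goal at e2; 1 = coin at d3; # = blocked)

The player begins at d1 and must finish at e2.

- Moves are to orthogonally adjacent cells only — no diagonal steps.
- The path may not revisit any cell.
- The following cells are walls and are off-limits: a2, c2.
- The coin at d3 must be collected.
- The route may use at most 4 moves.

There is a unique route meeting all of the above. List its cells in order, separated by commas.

The 4-move cap with required stops at d3 leaves no slack for detours.
Route from d1: 2× down (reaching d3), right to e3, up to e2 — 4 moves in all.
Check: all required cells visited; 4 ≤ 4 moves.

d1, d2, d3, e3, e2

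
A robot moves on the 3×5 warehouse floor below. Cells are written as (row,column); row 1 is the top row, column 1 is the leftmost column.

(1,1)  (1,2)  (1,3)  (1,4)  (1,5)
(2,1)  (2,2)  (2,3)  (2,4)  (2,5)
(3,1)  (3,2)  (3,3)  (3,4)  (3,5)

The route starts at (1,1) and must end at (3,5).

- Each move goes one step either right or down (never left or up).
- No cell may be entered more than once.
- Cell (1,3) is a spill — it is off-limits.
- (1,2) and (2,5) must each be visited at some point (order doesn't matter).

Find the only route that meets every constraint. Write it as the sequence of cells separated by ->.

(1,1) -> (1,2) -> (2,2) -> (2,3) -> (2,4) -> (2,5) -> (3,5)

Moves only go right or down, so the column and row indices never decrease.
Route from (1,1): right 1 to (1,2), down 1 to (2,2), right 3 to (2,5), down 1 to (3,5) — 6 moves in all.
Check: all required cells visited.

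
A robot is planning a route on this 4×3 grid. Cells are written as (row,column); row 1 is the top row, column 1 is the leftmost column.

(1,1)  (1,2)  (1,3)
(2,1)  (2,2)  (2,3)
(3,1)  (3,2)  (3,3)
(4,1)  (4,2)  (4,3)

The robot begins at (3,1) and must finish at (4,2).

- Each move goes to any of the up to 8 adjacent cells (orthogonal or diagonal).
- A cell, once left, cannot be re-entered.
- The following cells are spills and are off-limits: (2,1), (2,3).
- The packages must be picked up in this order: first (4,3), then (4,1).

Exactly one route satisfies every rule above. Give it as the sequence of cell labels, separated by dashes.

(3,1) - (2,2) - (3,3) - (4,3) - (3,2) - (4,1) - (4,2)

The waypoints must appear in the order (4,3), (4,1), with no cell reused.
Route from (3,1): up-right 1 to (2,2), down-right 1 to (3,3), down 1 to (4,3), up-left 1 to (3,2), down-left 1 to (4,1), right 1 to (4,2) — 6 moves in all.
Check: order respected ((4,3) at step 3, (4,1) at step 5).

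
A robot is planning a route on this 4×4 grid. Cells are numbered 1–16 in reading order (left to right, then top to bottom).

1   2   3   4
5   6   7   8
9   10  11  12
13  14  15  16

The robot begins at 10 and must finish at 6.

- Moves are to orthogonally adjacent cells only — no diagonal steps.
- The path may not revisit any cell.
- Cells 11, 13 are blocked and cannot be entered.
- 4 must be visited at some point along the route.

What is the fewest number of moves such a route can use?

Any route passes through 4 somewhere between 10 and 6. Summing Manhattan distances along the two legs (10 → 4 → 6) gives a lower bound of 4 + 3 = 7 moves.
The shortest route satisfying every rule uses 9 moves: 10 → 14 → 15 → 16 → 12 → 8 → 4 → 3 → 7 → 6.
The bound of 7 isn't tight here; checking systematically, no route of length 7 through 8 satisfies every constraint, so 9 is the minimum.

9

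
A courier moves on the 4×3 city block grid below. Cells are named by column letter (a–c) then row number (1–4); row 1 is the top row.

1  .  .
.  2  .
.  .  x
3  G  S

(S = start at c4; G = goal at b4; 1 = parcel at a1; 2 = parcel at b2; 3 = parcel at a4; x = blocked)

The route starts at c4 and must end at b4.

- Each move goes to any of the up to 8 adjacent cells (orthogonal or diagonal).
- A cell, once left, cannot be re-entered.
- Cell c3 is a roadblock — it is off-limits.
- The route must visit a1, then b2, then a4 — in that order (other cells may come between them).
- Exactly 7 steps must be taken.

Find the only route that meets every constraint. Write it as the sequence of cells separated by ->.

c4 -> b3 -> a2 -> a1 -> b2 -> a3 -> a4 -> b4

The waypoints must appear in the order a1, b2, a4, with no cell reused.
Route from c4: up-left 2 to a2, up 1 to a1, down-right 1 to b2, down-left 1 to a3, down 1 to a4, right 1 to b4 — 7 moves in all.
Check: order respected (1 at step 3, 2 at step 4, 3 at step 6); 7 moves as required.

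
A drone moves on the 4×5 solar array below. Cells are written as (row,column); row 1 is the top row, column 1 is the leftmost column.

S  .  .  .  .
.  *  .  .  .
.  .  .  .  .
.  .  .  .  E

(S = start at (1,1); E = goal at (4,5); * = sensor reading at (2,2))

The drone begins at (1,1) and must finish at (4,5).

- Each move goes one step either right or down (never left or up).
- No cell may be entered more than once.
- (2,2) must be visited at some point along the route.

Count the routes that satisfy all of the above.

20

A right/down-only route from (1,1) to (4,5) makes exactly 3 down-moves and 4 right-moves in some order.
With no other constraints that would be C(7,3) = 35 routes.
Split at (2,2) and multiply the segment counts: (1,1)→(2,2): 2; (2,2)→(4,5): 10; product = 20.
That gives 20 routes.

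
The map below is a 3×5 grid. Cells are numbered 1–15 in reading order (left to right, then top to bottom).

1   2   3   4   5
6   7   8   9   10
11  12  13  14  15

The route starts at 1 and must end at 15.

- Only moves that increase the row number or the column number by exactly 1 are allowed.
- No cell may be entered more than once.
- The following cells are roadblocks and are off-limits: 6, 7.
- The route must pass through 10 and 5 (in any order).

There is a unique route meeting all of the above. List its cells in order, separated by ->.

1 -> 2 -> 3 -> 4 -> 5 -> 10 -> 15

Moves only go right or down, so the column and row indices never decrease.
Route from 1: 4× right (reaching 5), 2× down (reaching 15) — 6 moves in all.
Check: all required cells visited.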